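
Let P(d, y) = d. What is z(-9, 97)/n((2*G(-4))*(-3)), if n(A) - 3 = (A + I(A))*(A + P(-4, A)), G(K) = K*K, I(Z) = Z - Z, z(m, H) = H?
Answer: 1/99 ≈ 0.010101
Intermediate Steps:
I(Z) = 0
G(K) = K²
n(A) = 3 + A*(-4 + A) (n(A) = 3 + (A + 0)*(A - 4) = 3 + A*(-4 + A))
z(-9, 97)/n((2*G(-4))*(-3)) = 97/(3 + ((2*(-4)²)*(-3))² - 4*2*(-4)²*(-3)) = 97/(3 + ((2*16)*(-3))² - 4*2*16*(-3)) = 97/(3 + (32*(-3))² - 128*(-3)) = 97/(3 + (-96)² - 4*(-96)) = 97/(3 + 9216 + 384) = 97/9603 = 97*(1/9603) = 1/99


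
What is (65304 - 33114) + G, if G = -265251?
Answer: -233061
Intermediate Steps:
(65304 - 33114) + G = (65304 - 33114) - 265251 = 32190 - 265251 = -233061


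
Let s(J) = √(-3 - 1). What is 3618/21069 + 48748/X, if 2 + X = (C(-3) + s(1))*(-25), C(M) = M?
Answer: 8333839222/18327689 + 2437400*I/7829 ≈ 454.71 + 311.33*I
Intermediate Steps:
s(J) = 2*I (s(J) = √(-4) = 2*I)
X = 73 - 50*I (X = -2 + (-3 + 2*I)*(-25) = -2 + (75 - 50*I) = 73 - 50*I ≈ 73.0 - 50.0*I)
3618/21069 + 48748/X = 3618/21069 + 48748/(73 - 50*I) = 3618*(1/21069) + 48748*((73 + 50*I)/7829) = 402/2341 + 48748*(73 + 50*I)/7829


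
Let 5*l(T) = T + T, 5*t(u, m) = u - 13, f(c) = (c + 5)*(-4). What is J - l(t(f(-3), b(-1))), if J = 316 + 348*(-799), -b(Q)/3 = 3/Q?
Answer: -6943358/25 ≈ -2.7773e+5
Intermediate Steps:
b(Q) = -9/Q
f(c) = -20 - 4*c (f(c) = (5 + c)*(-4) = -20 - 4*c)
t(u, m) = -13/5 + u/5 (t(u, m) = (u - 13)/5 = (-13 + u)/5 = -13/5 + u/5)
l(T) = 2*T/5 (l(T) = (T + T)/5 = (2*T)/5 = 2*T/5)
J = -277736 (J = 316 - 278052 = -277736)
J - l(t(f(-3), b(-1))) = -277736 - 2*(-13/5 + (-20 - 4*(-3))/5)/5 = -277736 - 2*(-13/5 + (-20 + 12)/5)/5 = -277736 - 2*(-13/5 + (1/5)*(-8))/5 = -277736 - 2*(-13/5 - 8/5)/5 = -277736 - 2*(-21)/(5*5) = -277736 - 1*(-42/25) = -277736 + 42/25 = -6943358/25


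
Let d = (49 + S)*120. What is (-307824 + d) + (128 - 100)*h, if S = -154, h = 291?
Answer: -312276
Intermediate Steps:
d = -12600 (d = (49 - 154)*120 = -105*120 = -12600)
(-307824 + d) + (128 - 100)*h = (-307824 - 12600) + (128 - 100)*291 = -320424 + 28*291 = -320424 + 8148 = -312276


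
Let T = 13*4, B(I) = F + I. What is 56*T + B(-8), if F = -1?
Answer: 2903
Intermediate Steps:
B(I) = -1 + I
T = 52
56*T + B(-8) = 56*52 + (-1 - 8) = 2912 - 9 = 2903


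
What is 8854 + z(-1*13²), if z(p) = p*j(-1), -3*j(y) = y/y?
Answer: 26731/3 ≈ 8910.3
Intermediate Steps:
j(y) = -⅓ (j(y) = -y/(3*y) = -⅓*1 = -⅓)
z(p) = -p/3 (z(p) = p*(-⅓) = -p/3)
8854 + z(-1*13²) = 8854 - (-1)*13²/3 = 8854 - (-1)*169/3 = 8854 - ⅓*(-169) = 8854 + 169/3 = 26731/3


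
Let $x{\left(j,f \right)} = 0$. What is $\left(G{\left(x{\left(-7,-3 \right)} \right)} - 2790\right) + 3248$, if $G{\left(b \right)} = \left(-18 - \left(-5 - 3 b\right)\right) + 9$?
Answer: $454$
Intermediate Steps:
$G{\left(b \right)} = -4 + 3 b$ ($G{\left(b \right)} = \left(-18 + \left(5 + 3 b\right)\right) + 9 = \left(-13 + 3 b\right) + 9 = -4 + 3 b$)
$\left(G{\left(x{\left(-7,-3 \right)} \right)} - 2790\right) + 3248 = \left(\left(-4 + 3 \cdot 0\right) - 2790\right) + 3248 = \left(\left(-4 + 0\right) - 2790\right) + 3248 = \left(-4 - 2790\right) + 3248 = -2794 + 3248 = 454$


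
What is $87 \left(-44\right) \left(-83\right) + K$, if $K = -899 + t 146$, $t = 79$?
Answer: $328359$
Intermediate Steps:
$K = 10635$ ($K = -899 + 79 \cdot 146 = -899 + 11534 = 10635$)
$87 \left(-44\right) \left(-83\right) + K = 87 \left(-44\right) \left(-83\right) + 10635 = \left(-3828\right) \left(-83\right) + 10635 = 317724 + 10635 = 328359$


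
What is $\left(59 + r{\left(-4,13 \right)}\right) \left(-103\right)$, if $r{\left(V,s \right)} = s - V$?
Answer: $-7828$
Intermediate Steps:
$\left(59 + r{\left(-4,13 \right)}\right) \left(-103\right) = \left(59 + \left(13 - -4\right)\right) \left(-103\right) = \left(59 + \left(13 + 4\right)\right) \left(-103\right) = \left(59 + 17\right) \left(-103\right) = 76 \left(-103\right) = -7828$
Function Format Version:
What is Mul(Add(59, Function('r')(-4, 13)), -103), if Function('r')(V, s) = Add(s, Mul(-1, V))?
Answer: -7828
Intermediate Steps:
Mul(Add(59, Function('r')(-4, 13)), -103) = Mul(Add(59, Add(13, Mul(-1, -4))), -103) = Mul(Add(59, Add(13, 4)), -103) = Mul(Add(59, 17), -103) = Mul(76, -103) = -7828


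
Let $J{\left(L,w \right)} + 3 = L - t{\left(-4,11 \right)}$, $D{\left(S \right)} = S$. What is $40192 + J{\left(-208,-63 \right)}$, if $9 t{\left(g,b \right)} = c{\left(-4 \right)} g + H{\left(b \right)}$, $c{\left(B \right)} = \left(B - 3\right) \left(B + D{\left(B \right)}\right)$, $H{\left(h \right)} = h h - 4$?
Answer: $\frac{359936}{9} \approx 39993.0$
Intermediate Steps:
$H{\left(h \right)} = -4 + h^{2}$ ($H{\left(h \right)} = h^{2} - 4 = -4 + h^{2}$)
$c{\left(B \right)} = 2 B \left(-3 + B\right)$ ($c{\left(B \right)} = \left(B - 3\right) \left(B + B\right) = \left(-3 + B\right) 2 B = 2 B \left(-3 + B\right)$)
$t{\left(g,b \right)} = - \frac{4}{9} + \frac{b^{2}}{9} + \frac{56 g}{9}$ ($t{\left(g,b \right)} = \frac{2 \left(-4\right) \left(-3 - 4\right) g + \left(-4 + b^{2}\right)}{9} = \frac{2 \left(-4\right) \left(-7\right) g + \left(-4 + b^{2}\right)}{9} = \frac{56 g + \left(-4 + b^{2}\right)}{9} = \frac{-4 + b^{2} + 56 g}{9} = - \frac{4}{9} + \frac{b^{2}}{9} + \frac{56 g}{9}$)
$J{\left(L,w \right)} = \frac{80}{9} + L$ ($J{\left(L,w \right)} = -3 - \left(- \frac{4}{9} - \frac{224}{9} + \frac{121}{9} - L\right) = -3 - \left(- \frac{76}{3} + \frac{121}{9} - L\right) = -3 + \left(L - \left(- \frac{4}{9} + \frac{121}{9} - \frac{224}{9}\right)\right) = -3 + \left(L - - \frac{107}{9}\right) = -3 + \left(L + \frac{107}{9}\right) = -3 + \left(\frac{107}{9} + L\right) = \frac{80}{9} + L$)
$40192 + J{\left(-208,-63 \right)} = 40192 + \left(\frac{80}{9} - 208\right) = 40192 - \frac{1792}{9} = \frac{359936}{9}$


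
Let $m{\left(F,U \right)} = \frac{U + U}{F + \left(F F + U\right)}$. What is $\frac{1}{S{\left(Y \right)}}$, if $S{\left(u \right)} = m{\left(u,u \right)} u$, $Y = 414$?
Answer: $\frac{104}{207} \approx 0.50242$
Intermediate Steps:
$m{\left(F,U \right)} = \frac{2 U}{F + U + F^{2}}$ ($m{\left(F,U \right)} = \frac{2 U}{F + \left(F^{2} + U\right)} = \frac{2 U}{F + \left(U + F^{2}\right)} = \frac{2 U}{F + U + F^{2}}$)
$S{\left(u \right)} = \frac{2 u^{2}}{u^{2} + 2 u}$ ($S{\left(u \right)} = \frac{2 u}{u + u + u^{2}} u = \frac{2 u}{u^{2} + 2 u} u = \frac{2 u^{2}}{u^{2} + 2 u}$)
$\frac{1}{S{\left(Y \right)}} = \frac{1}{2 \cdot 414 \frac{1}{2 + 414}} = \frac{1}{2 \cdot 414 \cdot \frac{1}{416}} = \frac{1}{\frac{207}{104}} = \frac{104}{207}$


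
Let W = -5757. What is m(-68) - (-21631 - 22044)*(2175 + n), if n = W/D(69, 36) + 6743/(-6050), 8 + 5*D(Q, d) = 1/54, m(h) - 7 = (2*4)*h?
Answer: 2393793788275/9482 ≈ 2.5246e+8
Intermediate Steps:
m(h) = 7 + 8*h (m(h) = 7 + (2*4)*h = 7 + 8*h)
D(Q, d) = -431/270 (D(Q, d) = -8/5 + (⅕)/54 = -8/5 + (⅕)*(1/54) = -8/5 + 1/270 = -431/270)
n = 854650297/237050 (n = -5757/(-431/270) + 6743/(-6050) = -5757*(-270/431) + 6743*(-1/6050) = 1554390/431 - 613/550 = 854650297/237050 ≈ 3605.4)
m(-68) - (-21631 - 22044)*(2175 + n) = (7 + 8*(-68)) - (-21631 - 22044)*(2175 + 854650297/237050) = (7 - 544) - (-43675)*1370234047/237050 = -537 - 1*(-2393798880109/9482) = -537 + 2393798880109/9482 = 2393793788275/9482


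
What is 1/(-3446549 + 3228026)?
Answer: -1/218523 ≈ -4.5762e-6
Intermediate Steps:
1/(-3446549 + 3228026) = 1/(-218523) = -1/218523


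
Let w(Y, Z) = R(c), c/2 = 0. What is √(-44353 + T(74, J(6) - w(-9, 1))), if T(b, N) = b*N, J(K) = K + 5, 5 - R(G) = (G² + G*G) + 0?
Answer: I*√43909 ≈ 209.54*I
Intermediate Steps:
c = 0 (c = 2*0 = 0)
R(G) = 5 - 2*G² (R(G) = 5 - ((G² + G*G) + 0) = 5 - ((G² + G²) + 0) = 5 - (2*G² + 0) = 5 - 2*G²)
w(Y, Z) = 5 (w(Y, Z) = 5 - 2*0² = 5 - 2*0 = 5 + 0 = 5)
J(K) = 5 + K
T(b, N) = N*b
√(-44353 + T(74, J(6) - w(-9, 1))) = √(-44353 + ((5 + 6) - 1*5)*74) = √(-44353 + (11 - 5)*74) = √(-44353 + 6*74) = √(-44353 + 444) = √(-43909) = I*√43909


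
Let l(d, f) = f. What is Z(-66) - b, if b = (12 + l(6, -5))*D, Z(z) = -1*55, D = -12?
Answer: 29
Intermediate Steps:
Z(z) = -55
b = -84 (b = (12 - 5)*(-12) = 7*(-12) = -84)
Z(-66) - b = -55 - 1*(-84) = -55 + 84 = 29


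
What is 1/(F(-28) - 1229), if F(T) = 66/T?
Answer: -14/17239 ≈ -0.00081211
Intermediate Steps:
1/(F(-28) - 1229) = 1/(66/(-28) - 1229) = 1/(66*(-1/28) - 1229) = 1/(-33/14 - 1229) = 1/(-17239/14) = -14/17239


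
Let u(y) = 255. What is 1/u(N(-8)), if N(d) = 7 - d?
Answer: 1/255 ≈ 0.0039216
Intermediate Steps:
1/u(N(-8)) = 1/255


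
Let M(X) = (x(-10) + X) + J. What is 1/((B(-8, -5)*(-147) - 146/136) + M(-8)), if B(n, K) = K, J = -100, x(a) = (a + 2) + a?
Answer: 68/41339 ≈ 0.0016449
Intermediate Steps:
x(a) = 2 + 2*a (x(a) = (2 + a) + a = 2 + 2*a)
M(X) = -118 + X (M(X) = ((2 + 2*(-10)) + X) - 100 = ((2 - 20) + X) - 100 = (-18 + X) - 100 = -118 + X)
1/((B(-8, -5)*(-147) - 146/136) + M(-8)) = 1/((-5*(-147) - 146/136) + (-118 - 8)) = 1/((735 - 146*1/136) - 126) = 1/((735 - 73/68) - 126) = 1/(49907/68 - 126) = 1/(41339/68) = 68/41339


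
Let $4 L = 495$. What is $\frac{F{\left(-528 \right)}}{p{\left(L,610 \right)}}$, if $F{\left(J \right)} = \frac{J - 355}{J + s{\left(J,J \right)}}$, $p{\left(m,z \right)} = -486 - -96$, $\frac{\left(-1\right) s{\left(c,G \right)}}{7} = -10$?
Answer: $- \frac{883}{178620} \approx -0.0049435$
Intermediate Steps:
$L = \frac{495}{4}$ ($L = \frac{1}{4} \cdot 495 = \frac{495}{4} \approx 123.75$)
$s{\left(c,G \right)} = 70$ ($s{\left(c,G \right)} = \left(-7\right) \left(-10\right) = 70$)
$p{\left(m,z \right)} = -390$ ($p{\left(m,z \right)} = -486 + 96 = -390$)
$F{\left(J \right)} = \frac{-355 + J}{70 + J}$ ($F{\left(J \right)} = \frac{J - 355}{J + 70} = \frac{-355 + J}{70 + J}$)
$\frac{F{\left(-528 \right)}}{p{\left(L,610 \right)}} = \frac{\frac{1}{70 - 528} \left(-355 - 528\right)}{-390} = \frac{1}{-458} \left(-883\right) \left(- \frac{1}{390}\right) = \left(- \frac{1}{458}\right) \left(-883\right) \left(- \frac{1}{390}\right) = \frac{883}{458} \left(- \frac{1}{390}\right) = - \frac{883}{178620}$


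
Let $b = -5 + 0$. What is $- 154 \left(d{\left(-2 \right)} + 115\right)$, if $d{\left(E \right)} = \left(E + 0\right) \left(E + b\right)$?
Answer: $-19866$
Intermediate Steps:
$b = -5$
$d{\left(E \right)} = E \left(-5 + E\right)$ ($d{\left(E \right)} = \left(E + 0\right) \left(E - 5\right) = E \left(-5 + E\right)$)
$- 154 \left(d{\left(-2 \right)} + 115\right) = - 154 \left(- 2 \left(-5 - 2\right) + 115\right) = - 154 \left(\left(-2\right) \left(-7\right) + 115\right) = - 154 \left(14 + 115\right) = \left(-154\right) 129 = -19866$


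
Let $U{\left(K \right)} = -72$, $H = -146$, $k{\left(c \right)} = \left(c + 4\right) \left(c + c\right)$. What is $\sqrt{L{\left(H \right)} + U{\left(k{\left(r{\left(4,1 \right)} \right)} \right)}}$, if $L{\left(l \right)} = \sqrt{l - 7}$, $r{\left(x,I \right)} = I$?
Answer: $\sqrt{-72 + 3 i \sqrt{17}} \approx 0.72621 + 8.5163 i$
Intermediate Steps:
$k{\left(c \right)} = 2 c \left(4 + c\right)$ ($k{\left(c \right)} = \left(4 + c\right) 2 c = 2 c \left(4 + c\right)$)
$L{\left(l \right)} = \sqrt{-7 + l}$
$\sqrt{L{\left(H \right)} + U{\left(k{\left(r{\left(4,1 \right)} \right)} \right)}} = \sqrt{\sqrt{-7 - 146} - 72} = \sqrt{\sqrt{-153} - 72} = \sqrt{3 i \sqrt{17} - 72} = \sqrt{-72 + 3 i \sqrt{17}}$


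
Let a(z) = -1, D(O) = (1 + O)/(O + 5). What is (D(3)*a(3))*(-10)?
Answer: 5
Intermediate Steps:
D(O) = (1 + O)/(5 + O)
(D(3)*a(3))*(-10) = (((1 + 3)/(5 + 3))*(-1))*(-10) = ((4/8)*(-1))*(-10) = (((⅛)*4)*(-1))*(-10) = ((½)*(-1))*(-10) = -½*(-10) = 5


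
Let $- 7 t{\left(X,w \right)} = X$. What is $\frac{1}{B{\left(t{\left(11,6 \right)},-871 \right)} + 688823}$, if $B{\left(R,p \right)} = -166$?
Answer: $\frac{1}{688657} \approx 1.4521 \cdot 10^{-6}$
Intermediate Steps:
$t{\left(X,w \right)} = - \frac{X}{7}$
$\frac{1}{B{\left(t{\left(11,6 \right)},-871 \right)} + 688823} = \frac{1}{-166 + 688823} = \frac{1}{688657}$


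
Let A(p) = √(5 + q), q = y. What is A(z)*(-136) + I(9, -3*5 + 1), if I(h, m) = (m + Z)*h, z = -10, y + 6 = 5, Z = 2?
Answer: -380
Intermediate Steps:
y = -1 (y = -6 + 5 = -1)
q = -1
I(h, m) = h*(2 + m) (I(h, m) = (m + 2)*h = (2 + m)*h = h*(2 + m))
A(p) = 2 (A(p) = √(5 - 1) = √4 = 2)
A(z)*(-136) + I(9, -3*5 + 1) = 2*(-136) + 9*(2 + (-3*5 + 1)) = -272 + 9*(2 + (-15 + 1)) = -272 + 9*(2 - 14) = -272 + 9*(-12) = -272 - 108 = -380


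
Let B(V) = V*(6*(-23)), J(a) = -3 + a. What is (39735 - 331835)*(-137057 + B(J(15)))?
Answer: 40518067300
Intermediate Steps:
B(V) = -138*V (B(V) = V*(-138) = -138*V)
(39735 - 331835)*(-137057 + B(J(15))) = (39735 - 331835)*(-137057 - 138*(-3 + 15)) = -292100*(-137057 - 138*12) = -292100*(-137057 - 1656) = -292100*(-138713) = 40518067300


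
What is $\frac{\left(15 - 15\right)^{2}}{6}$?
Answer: $0$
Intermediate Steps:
$\frac{\left(15 - 15\right)^{2}}{6} = \left(15 - 15\right)^{2} \cdot \frac{1}{6} = 0^{2} \cdot \frac{1}{6} = 0 \cdot \frac{1}{6} = 0$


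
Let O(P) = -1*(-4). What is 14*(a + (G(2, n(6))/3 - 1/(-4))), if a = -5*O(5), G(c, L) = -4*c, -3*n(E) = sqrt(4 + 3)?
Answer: -1883/6 ≈ -313.83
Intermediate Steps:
n(E) = -sqrt(7)/3 (n(E) = -sqrt(4 + 3)/3 = -sqrt(7)/3)
O(P) = 4
a = -20 (a = -5*4 = -20)
14*(a + (G(2, n(6))/3 - 1/(-4))) = 14*(-20 + (-4*2/3 - 1/(-4))) = 14*(-20 + (-8*1/3 - 1*(-1/4))) = 14*(-20 + (-8/3 + 1/4)) = 14*(-20 - 29/12) = 14*(-269/12) = -1883/6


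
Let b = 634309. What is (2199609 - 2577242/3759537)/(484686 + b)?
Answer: 46198373429/23502251985 ≈ 1.9657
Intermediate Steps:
(2199609 - 2577242/3759537)/(484686 + b) = (2199609 - 2577242/3759537)/(484686 + 634309) = (2199609 - 2577242*1/3759537)/1118995 = (2199609 - 14398/21003)*(1/1118995) = (46198373429/21003)*(1/1118995) = 46198373429/23502251985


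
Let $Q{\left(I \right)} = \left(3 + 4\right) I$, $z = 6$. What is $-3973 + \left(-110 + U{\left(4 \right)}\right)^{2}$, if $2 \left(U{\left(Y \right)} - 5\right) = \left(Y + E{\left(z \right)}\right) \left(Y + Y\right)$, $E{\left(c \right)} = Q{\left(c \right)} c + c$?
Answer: $885276$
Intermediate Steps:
$Q{\left(I \right)} = 7 I$
$E{\left(c \right)} = c + 7 c^{2}$ ($E{\left(c \right)} = 7 c c + c = 7 c^{2} + c = c + 7 c^{2}$)
$U{\left(Y \right)} = 5 + Y \left(258 + Y\right)$ ($U{\left(Y \right)} = 5 + \frac{\left(Y + 6 \left(1 + 7 \cdot 6\right)\right) \left(Y + Y\right)}{2} = 5 + \frac{\left(Y + 6 \left(1 + 42\right)\right) 2 Y}{2} = 5 + \frac{\left(Y + 6 \cdot 43\right) 2 Y}{2} = 5 + \frac{\left(Y + 258\right) 2 Y}{2} = 5 + \frac{\left(258 + Y\right) 2 Y}{2} = 5 + \frac{2 Y \left(258 + Y\right)}{2} = 5 + Y \left(258 + Y\right)$)
$-3973 + \left(-110 + U{\left(4 \right)}\right)^{2} = -3973 + \left(-110 + \left(5 + 4^{2} + 258 \cdot 4\right)\right)^{2} = -3973 + \left(-110 + \left(5 + 16 + 1032\right)\right)^{2} = -3973 + \left(-110 + 1053\right)^{2} = -3973 + 943^{2} = -3973 + 889249 = 885276$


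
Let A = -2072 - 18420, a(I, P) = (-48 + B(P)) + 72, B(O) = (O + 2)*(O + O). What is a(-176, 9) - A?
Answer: 20714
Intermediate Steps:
B(O) = 2*O*(2 + O) (B(O) = (2 + O)*(2*O) = 2*O*(2 + O))
a(I, P) = 24 + 2*P*(2 + P) (a(I, P) = (-48 + 2*P*(2 + P)) + 72 = 24 + 2*P*(2 + P))
A = -20492
a(-176, 9) - A = (24 + 2*9*(2 + 9)) - 1*(-20492) = (24 + 2*9*11) + 20492 = (24 + 198) + 20492 = 222 + 20492 = 20714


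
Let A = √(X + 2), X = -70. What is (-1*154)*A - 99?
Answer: -99 - 308*I*√17 ≈ -99.0 - 1269.9*I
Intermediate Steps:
A = 2*I*√17 (A = √(-70 + 2) = √(-68) = 2*I*√17 ≈ 8.2462*I)
(-1*154)*A - 99 = (-1*154)*(2*I*√17) - 99 = -308*I*√17 - 99 = -99 - 308*I*√17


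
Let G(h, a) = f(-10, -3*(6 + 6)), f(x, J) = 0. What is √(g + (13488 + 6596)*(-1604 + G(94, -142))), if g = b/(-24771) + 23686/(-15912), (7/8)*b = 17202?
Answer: I*√1119684329661532299343/5895498 ≈ 5675.8*I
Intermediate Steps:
b = 137616/7 (b = (8/7)*17202 = 137616/7 ≈ 19659.)
G(h, a) = 0
g = -80728553/35372988 (g = (137616/7)/(-24771) + 23686/(-15912) = (137616/7)*(-1/24771) + 23686*(-1/15912) = -45872/57799 - 911/612 = -80728553/35372988 ≈ -2.2822)
√(g + (13488 + 6596)*(-1604 + G(94, -142))) = √(-80728553/35372988 + (13488 + 6596)*(-1604 + 0)) = √(-80728553/35372988 + 20084*(-1604)) = √(-80728553/35372988 - 32214736) = √(-1139531550679721/35372988) = I*√1119684329661532299343/5895498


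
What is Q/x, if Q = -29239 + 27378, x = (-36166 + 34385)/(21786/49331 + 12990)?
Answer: 1192587376836/87858511 ≈ 13574.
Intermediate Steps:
x = -87858511/640831476 (x = -1781/(21786*(1/49331) + 12990) = -1781/(21786/49331 + 12990) = -1781/640831476/49331 = -1781*49331/640831476 = -87858511/640831476 ≈ -0.13710)
Q = -1861
Q/x = -1861/(-87858511/640831476) = -1861*(-640831476/87858511) = 1192587376836/87858511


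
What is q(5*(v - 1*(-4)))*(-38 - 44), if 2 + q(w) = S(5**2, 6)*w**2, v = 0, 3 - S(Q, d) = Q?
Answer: 721764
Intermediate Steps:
S(Q, d) = 3 - Q
q(w) = -2 - 22*w**2 (q(w) = -2 + (3 - 1*5**2)*w**2 = -2 + (3 - 1*25)*w**2 = -2 + (3 - 25)*w**2 = -2 - 22*w**2)
q(5*(v - 1*(-4)))*(-38 - 44) = (-2 - 22*25*(0 - 1*(-4))**2)*(-38 - 44) = (-2 - 22*25*(0 + 4)**2)*(-82) = (-2 - 22*(5*4)**2)*(-82) = (-2 - 22*20**2)*(-82) = (-2 - 22*400)*(-82) = (-2 - 8800)*(-82) = -8802*(-82) = 721764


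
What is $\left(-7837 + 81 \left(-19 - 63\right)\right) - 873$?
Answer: $-15352$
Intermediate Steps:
$\left(-7837 + 81 \left(-19 - 63\right)\right) - 873 = \left(-7837 + 81 \left(-82\right)\right) - 873 = \left(-7837 - 6642\right) - 873 = -14479 - 873 = -15352$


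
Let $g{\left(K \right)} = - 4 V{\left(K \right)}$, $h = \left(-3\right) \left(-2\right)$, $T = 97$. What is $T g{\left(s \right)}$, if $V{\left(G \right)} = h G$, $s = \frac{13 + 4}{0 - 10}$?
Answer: $\frac{19788}{5} \approx 3957.6$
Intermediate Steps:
$h = 6$
$s = - \frac{17}{10}$ ($s = \frac{17}{-10} = 17 \left(- \frac{1}{10}\right) = - \frac{17}{10} \approx -1.7$)
$V{\left(G \right)} = 6 G$
$g{\left(K \right)} = - 24 K$ ($g{\left(K \right)} = - 4 \cdot 6 K = - 24 K$)
$T g{\left(s \right)} = 97 \left(\left(-24\right) \left(- \frac{17}{10}\right)\right) = 97 \cdot \frac{204}{5} = \frac{19788}{5}$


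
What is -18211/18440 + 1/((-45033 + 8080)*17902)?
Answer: -6023585153153/6099330627320 ≈ -0.98758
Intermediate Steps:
-18211/18440 + 1/((-45033 + 8080)*17902) = -18211*1/18440 + (1/17902)/(-36953) = -18211/18440 - 1/36953*1/17902 = -18211/18440 - 1/661532606 = -6023585153153/6099330627320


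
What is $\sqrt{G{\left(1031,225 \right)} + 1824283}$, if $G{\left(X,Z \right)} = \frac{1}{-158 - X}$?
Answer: $\frac{3 \sqrt{286558576206}}{1189} \approx 1350.7$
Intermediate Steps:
$\sqrt{G{\left(1031,225 \right)} + 1824283} = \sqrt{- \frac{1}{158 + 1031} + 1824283} = \sqrt{- \frac{1}{1189} + 1824283} = \sqrt{\frac{2169072486}{1189}} = \frac{3 \sqrt{286558576206}}{1189}$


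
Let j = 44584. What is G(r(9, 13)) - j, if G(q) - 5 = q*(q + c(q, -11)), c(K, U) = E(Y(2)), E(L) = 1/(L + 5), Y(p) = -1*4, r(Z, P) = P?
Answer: -44397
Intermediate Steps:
Y(p) = -4
E(L) = 1/(5 + L)
c(K, U) = 1 (c(K, U) = 1/(5 - 4) = 1/1 = 1)
G(q) = 5 + q*(1 + q) (G(q) = 5 + q*(q + 1) = 5 + q*(1 + q))
G(r(9, 13)) - j = (5 + 13 + 13**2) - 1*44584 = (5 + 13 + 169) - 44584 = 187 - 44584 = -44397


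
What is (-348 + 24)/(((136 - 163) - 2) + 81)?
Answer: -81/13 ≈ -6.2308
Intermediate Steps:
(-348 + 24)/(((136 - 163) - 2) + 81) = -324/((-27 - 2) + 81) = -324/(-29 + 81) = -324/52 = -324*1/52 = -81/13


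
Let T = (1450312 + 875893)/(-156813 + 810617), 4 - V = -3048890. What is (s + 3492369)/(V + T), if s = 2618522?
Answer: 3995324979364/1993381418981 ≈ 2.0043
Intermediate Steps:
V = 3048894 (V = 4 - 1*(-3048890) = 4 + 3048890 = 3048894)
T = 2326205/653804 ≈ 3.5580
(s + 3492369)/(V + T) = (2618522 + 3492369)/(3048894 + 2326205/653804) = 6110891/(1993381418981/653804) = 6110891*(653804/1993381418981) = 3995324979364/1993381418981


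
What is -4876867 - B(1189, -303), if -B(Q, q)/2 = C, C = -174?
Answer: -4877215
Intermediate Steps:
B(Q, q) = 348 (B(Q, q) = -2*(-174) = 348)
-4876867 - B(1189, -303) = -4876867 - 1*348 = -4876867 - 348 = -4877215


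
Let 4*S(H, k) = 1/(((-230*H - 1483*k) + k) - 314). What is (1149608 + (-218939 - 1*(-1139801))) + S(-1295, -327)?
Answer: 6477672442001/3128600 ≈ 2.0705e+6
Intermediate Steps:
S(H, k) = 1/(4*(-314 - 1482*k - 230*H)) (S(H, k) = 1/(4*(((-230*H - 1483*k) + k) - 314)) = 1/(4*(((-1483*k - 230*H) + k) - 314)) = 1/(4*((-1482*k - 230*H) - 314)) = 1/(4*(-314 - 1482*k - 230*H)))
(1149608 + (-218939 - 1*(-1139801))) + S(-1295, -327) = (1149608 + (-218939 - 1*(-1139801))) - 1/(1256 + 920*(-1295) + 5928*(-327)) = (1149608 + (-218939 + 1139801)) - 1/(1256 - 1191400 - 1938456) = (1149608 + 920862) - 1/(-3128600) = 2070470 - 1*(-1/3128600) = 2070470 + 1/3128600 = 6477672442001/3128600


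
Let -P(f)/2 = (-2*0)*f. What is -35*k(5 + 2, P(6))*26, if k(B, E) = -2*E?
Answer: 0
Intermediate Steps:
P(f) = 0 (P(f) = -2*(-2*0)*f = -0*f = -2*0 = 0)
-35*k(5 + 2, P(6))*26 = -(-70)*0*26 = -35*0*26 = 0*26 = 0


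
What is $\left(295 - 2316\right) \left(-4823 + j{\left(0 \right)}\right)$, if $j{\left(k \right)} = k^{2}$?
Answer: $9747283$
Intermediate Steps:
$\left(295 - 2316\right) \left(-4823 + j{\left(0 \right)}\right) = \left(295 - 2316\right) \left(-4823 + 0^{2}\right) = - 2021 \left(-4823 + 0\right) = \left(-2021\right) \left(-4823\right) = 9747283$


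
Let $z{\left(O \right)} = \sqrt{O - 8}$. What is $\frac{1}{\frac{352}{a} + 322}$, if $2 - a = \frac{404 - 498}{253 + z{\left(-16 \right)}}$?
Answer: $\frac{240627}{113199230} - \frac{47 i \sqrt{6}}{56599615} \approx 0.0021257 - 2.034 \cdot 10^{-6} i$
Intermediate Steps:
$z{\left(O \right)} = \sqrt{-8 + O}$
$a = 2 + \frac{94}{253 + 2 i \sqrt{6}}$ ($a = 2 - \frac{404 - 498}{253 + \sqrt{-8 - 16}} = 2 - - \frac{94}{253 + \sqrt{-24}} = 2 - - \frac{94}{253 + 2 i \sqrt{6}} = 2 + \frac{94}{253 + 2 i \sqrt{6}} \approx 2.3714 - 0.0071917 i$)
$\frac{1}{\frac{352}{a} + 322} = \frac{1}{\frac{352}{\frac{151848}{64033} - \frac{188 i \sqrt{6}}{64033}} + 322} = \frac{1}{322 + \frac{352}{\frac{151848}{64033} - \frac{188 i \sqrt{6}}{64033}}}$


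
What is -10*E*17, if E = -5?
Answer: 850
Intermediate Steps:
-10*E*17 = -10*(-5)*17 = 50*17 = 850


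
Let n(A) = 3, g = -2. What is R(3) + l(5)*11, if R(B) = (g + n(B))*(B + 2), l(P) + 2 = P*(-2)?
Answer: -127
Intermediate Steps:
l(P) = -2 - 2*P (l(P) = -2 + P*(-2) = -2 - 2*P)
R(B) = 2 + B (R(B) = (-2 + 3)*(B + 2) = 1*(2 + B) = 2 + B)
R(3) + l(5)*11 = (2 + 3) + (-2 - 2*5)*11 = 5 + (-2 - 10)*11 = 5 - 12*11 = 5 - 132 = -127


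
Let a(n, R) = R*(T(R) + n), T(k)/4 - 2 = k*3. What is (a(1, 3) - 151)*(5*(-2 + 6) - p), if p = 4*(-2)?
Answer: -448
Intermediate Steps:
T(k) = 8 + 12*k (T(k) = 8 + 4*(k*3) = 8 + 4*(3*k) = 8 + 12*k)
a(n, R) = R*(8 + n + 12*R) (a(n, R) = R*((8 + 12*R) + n) = R*(8 + n + 12*R))
p = -8
(a(1, 3) - 151)*(5*(-2 + 6) - p) = (3*(8 + 1 + 12*3) - 151)*(5*(-2 + 6) - 1*(-8)) = (3*(8 + 1 + 36) - 151)*(5*4 + 8) = (3*45 - 151)*(20 + 8) = (135 - 151)*28 = -16*28 = -448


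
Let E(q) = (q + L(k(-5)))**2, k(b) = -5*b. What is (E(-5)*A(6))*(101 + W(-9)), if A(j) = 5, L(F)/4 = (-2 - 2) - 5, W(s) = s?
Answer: 773260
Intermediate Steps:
L(F) = -36 (L(F) = 4*((-2 - 2) - 5) = 4*(-4 - 5) = 4*(-9) = -36)
E(q) = (-36 + q)**2 (E(q) = (q - 36)**2 = (-36 + q)**2)
(E(-5)*A(6))*(101 + W(-9)) = ((-36 - 5)**2*5)*(101 - 9) = ((-41)**2*5)*92 = (1681*5)*92 = 8405*92 = 773260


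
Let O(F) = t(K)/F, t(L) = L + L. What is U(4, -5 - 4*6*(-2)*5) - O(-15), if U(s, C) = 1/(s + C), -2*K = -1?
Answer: 254/3585 ≈ 0.070851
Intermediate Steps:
K = 1/2 (K = -1/2*(-1) = 1/2 ≈ 0.50000)
t(L) = 2*L
U(s, C) = 1/(C + s)
O(F) = 1/F (O(F) = (2*(1/2))/F = 1/F)
U(4, -5 - 4*6*(-2)*5) - O(-15) = 1/((-5 - 4*6*(-2)*5) + 4) - 1/(-15) = 1/((-5 - (-48)*5) + 4) - 1*(-1/15) = 1/((-5 - 4*(-60)) + 4) + 1/15 = 1/((-5 + 240) + 4) + 1/15 = 1/(235 + 4) + 1/15 = 1/239 + 1/15 = 254/3585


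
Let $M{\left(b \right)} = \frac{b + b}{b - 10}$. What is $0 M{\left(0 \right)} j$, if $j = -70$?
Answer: $0$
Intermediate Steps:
$M{\left(b \right)} = \frac{2 b}{-10 + b}$
$0 M{\left(0 \right)} j = 0 \cdot 2 \cdot 0 \frac{1}{-10 + 0} \left(-70\right) = 0 \cdot 2 \cdot 0 \frac{1}{-10} \left(-70\right) = 0 \cdot 2 \cdot 0 \left(- \frac{1}{10}\right) \left(-70\right) = 0 \cdot 0 \left(-70\right) = 0 \left(-70\right) = 0$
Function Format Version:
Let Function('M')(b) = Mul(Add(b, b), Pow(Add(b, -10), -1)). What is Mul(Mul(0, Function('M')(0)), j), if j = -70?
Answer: 0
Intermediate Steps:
Function('M')(b) = Mul(2, b, Pow(Add(-10, b), -1)) (Function('M')(b) = Mul(Mul(2, b), Pow(Add(-10, b), -1)) = Mul(2, b, Pow(Add(-10, b), -1)))
Mul(Mul(0, Function('M')(0)), j) = Mul(Mul(0, Mul(2, 0, Pow(Add(-10, 0), -1))), -70) = Mul(Mul(0, Mul(2, 0, Pow(-10, -1))), -70) = Mul(Mul(0, Mul(2, 0, Rational(-1, 10))), -70) = Mul(Mul(0, 0), -70) = Mul(0, -70) = 0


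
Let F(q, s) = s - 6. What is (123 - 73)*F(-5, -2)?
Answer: -400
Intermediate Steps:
F(q, s) = -6 + s
(123 - 73)*F(-5, -2) = (123 - 73)*(-6 - 2) = 50*(-8) = -400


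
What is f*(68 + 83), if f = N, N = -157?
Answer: -23707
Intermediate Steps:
f = -157
f*(68 + 83) = -157*(68 + 83) = -157*151 = -23707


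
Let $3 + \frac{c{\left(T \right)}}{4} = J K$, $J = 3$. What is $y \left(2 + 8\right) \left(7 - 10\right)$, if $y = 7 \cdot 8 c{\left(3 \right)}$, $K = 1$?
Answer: $0$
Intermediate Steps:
$c{\left(T \right)} = 0$ ($c{\left(T \right)} = -12 + 4 \cdot 3 \cdot 1 = -12 + 4 \cdot 3 = -12 + 12 = 0$)
$y = 0$ ($y = 7 \cdot 8 \cdot 0 = 56 \cdot 0 = 0$)
$y \left(2 + 8\right) \left(7 - 10\right) = 0 \left(2 + 8\right) \left(7 - 10\right) = 0 \cdot 10 \left(-3\right) = 0 \left(-30\right) = 0$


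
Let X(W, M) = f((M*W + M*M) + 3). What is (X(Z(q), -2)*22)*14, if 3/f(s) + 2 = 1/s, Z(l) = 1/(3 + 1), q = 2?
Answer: -1001/2 ≈ -500.50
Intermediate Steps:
Z(l) = ¼ (Z(l) = 1/4 = ¼)
f(s) = 3/(-2 + 1/s)
X(W, M) = -3*(3 + M² + M*W)/(5 + 2*M² + 2*M*W) (X(W, M) = -3*((M*W + M*M) + 3)/(-1 + 2*((M*W + M*M) + 3)) = -3*((M*W + M²) + 3)/(-1 + 2*((M*W + M²) + 3)) = -3*((M² + M*W) + 3)/(-1 + 2*((M² + M*W) + 3)) = -3*(3 + M² + M*W)/(-1 + 2*(3 + M² + M*W)) = -3*(3 + M² + M*W)/(-1 + (6 + 2*M² + 2*M*W)) = -3*(3 + M² + M*W)/(5 + 2*M² + 2*M*W))
(X(Z(q), -2)*22)*14 = ((3*(-3 - 1*(-2)² - 1*(-2)*¼)/(5 + 2*(-2)² + 2*(-2)*(¼)))*22)*14 = ((3*(-3 - 1*4 + ½)/(5 + 2*4 - 1))*22)*14 = ((3*(-3 - 4 + ½)/(5 + 8 - 1))*22)*14 = ((3*(-13/2)/12)*22)*14 = ((3*(1/12)*(-13/2))*22)*14 = -13/8*22*14 = -143/4*14 = -1001/2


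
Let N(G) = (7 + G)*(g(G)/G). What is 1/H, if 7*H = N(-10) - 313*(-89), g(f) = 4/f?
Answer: 175/696422 ≈ 0.00025128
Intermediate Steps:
N(G) = 4*(7 + G)/G**2 (N(G) = (7 + G)*((4/G)/G) = (7 + G)*(4/G**2) = 4*(7 + G)/G**2)
H = 696422/175 (H = (4*(7 - 10)/(-10)**2 - 313*(-89))/7 = (4*(1/100)*(-3) - 1*(-27857))/7 = (-3/25 + 27857)/7 = (1/7)*(696422/25) = 696422/175 ≈ 3979.6)
1/H = 1/(696422/175) = 175/696422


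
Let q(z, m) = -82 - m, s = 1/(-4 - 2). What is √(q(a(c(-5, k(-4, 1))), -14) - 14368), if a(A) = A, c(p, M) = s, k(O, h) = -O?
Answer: 6*I*√401 ≈ 120.15*I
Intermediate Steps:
s = -⅙ (s = 1/(-6) = -⅙ ≈ -0.16667)
c(p, M) = -⅙
√(q(a(c(-5, k(-4, 1))), -14) - 14368) = √((-82 - 1*(-14)) - 14368) = √((-82 + 14) - 14368) = √(-68 - 14368) = √(-14436) = 6*I*√401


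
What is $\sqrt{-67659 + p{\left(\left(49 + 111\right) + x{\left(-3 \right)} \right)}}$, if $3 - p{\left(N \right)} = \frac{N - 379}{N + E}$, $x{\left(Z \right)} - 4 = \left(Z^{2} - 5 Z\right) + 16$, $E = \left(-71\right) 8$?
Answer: $\frac{i \sqrt{45735781}}{26} \approx 260.11 i$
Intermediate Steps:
$E = -568$
$x{\left(Z \right)} = 20 + Z^{2} - 5 Z$ ($x{\left(Z \right)} = 4 + \left(\left(Z^{2} - 5 Z\right) + 16\right) = 4 + \left(16 + Z^{2} - 5 Z\right) = 20 + Z^{2} - 5 Z$)
$p{\left(N \right)} = 3 - \frac{-379 + N}{-568 + N}$ ($p{\left(N \right)} = 3 - \frac{N - 379}{N - 568} = 3 - \frac{-379 + N}{-568 + N}$)
$\sqrt{-67659 + p{\left(\left(49 + 111\right) + x{\left(-3 \right)} \right)}} = \sqrt{-67659 + \frac{-1325 + 2 \left(\left(49 + 111\right) + \left(20 + \left(-3\right)^{2} - -15\right)\right)}{-568 + \left(\left(49 + 111\right) + \left(20 + \left(-3\right)^{2} - -15\right)\right)}} = \sqrt{-67659 + \frac{-1325 + 2 \left(160 + \left(20 + 9 + 15\right)\right)}{-568 + \left(160 + \left(20 + 9 + 15\right)\right)}} = \sqrt{-67659 + \frac{-1325 + 2 \left(160 + 44\right)}{-568 + \left(160 + 44\right)}} = \sqrt{-67659 + \frac{-1325 + 2 \cdot 204}{-568 + 204}} = \sqrt{-67659 + \frac{-1325 + 408}{-364}} = \sqrt{-67659 - - \frac{131}{52}} = \sqrt{-67659 + \frac{131}{52}} = \sqrt{- \frac{3518137}{52}} = \frac{i \sqrt{45735781}}{26}$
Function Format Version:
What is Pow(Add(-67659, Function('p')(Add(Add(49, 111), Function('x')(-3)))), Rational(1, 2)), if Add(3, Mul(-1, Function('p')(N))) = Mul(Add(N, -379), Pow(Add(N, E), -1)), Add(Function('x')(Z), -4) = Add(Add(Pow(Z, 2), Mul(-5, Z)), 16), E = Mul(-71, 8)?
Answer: Mul(Rational(1, 26), I, Pow(45735781, Rational(1, 2))) ≈ Mul(260.11, I)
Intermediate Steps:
E = -568
Function('x')(Z) = Add(20, Pow(Z, 2), Mul(-5, Z)) (Function('x')(Z) = Add(4, Add(Add(Pow(Z, 2), Mul(-5, Z)), 16)) = Add(4, Add(16, Pow(Z, 2), Mul(-5, Z))) = Add(20, Pow(Z, 2), Mul(-5, Z)))
Function('p')(N) = Add(3, Mul(-1, Pow(Add(-568, N), -1), Add(-379, N))) (Function('p')(N) = Add(3, Mul(-1, Mul(Add(N, -379), Pow(Add(N, -568), -1)))) = Add(3, Mul(-1, Mul(Add(-379, N), Pow(Add(-568, N), -1)))) = Add(3, Mul(-1, Mul(Pow(Add(-568, N), -1), Add(-379, N)))) = Add(3, Mul(-1, Pow(Add(-568, N), -1), Add(-379, N))))
Pow(Add(-67659, Function('p')(Add(Add(49, 111), Function('x')(-3)))), Rational(1, 2)) = Pow(Add(-67659, Mul(Pow(Add(-568, Add(Add(49, 111), Add(20, Pow(-3, 2), Mul(-5, -3)))), -1), Add(-1325, Mul(2, Add(Add(49, 111), Add(20, Pow(-3, 2), Mul(-5, -3))))))), Rational(1, 2)) = Pow(Add(-67659, Mul(Pow(Add(-568, Add(160, Add(20, 9, 15))), -1), Add(-1325, Mul(2, Add(160, Add(20, 9, 15)))))), Rational(1, 2)) = Pow(Add(-67659, Mul(Pow(Add(-568, Add(160, 44)), -1), Add(-1325, Mul(2, Add(160, 44))))), Rational(1, 2)) = Pow(Add(-67659, Mul(Pow(Add(-568, 204), -1), Add(-1325, Mul(2, 204)))), Rational(1, 2)) = Pow(Add(-67659, Mul(Pow(-364, -1), Add(-1325, 408))), Rational(1, 2)) = Pow(Add(-67659, Mul(Rational(-1, 364), -917)), Rational(1, 2)) = Pow(Add(-67659, Rational(131, 52)), Rational(1, 2)) = Pow(Rational(-3518137, 52), Rational(1, 2)) = Mul(Rational(1, 26), I, Pow(45735781, Rational(1, 2)))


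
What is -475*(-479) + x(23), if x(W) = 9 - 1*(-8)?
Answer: 227542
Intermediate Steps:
x(W) = 17 (x(W) = 9 + 8 = 17)
-475*(-479) + x(23) = -475*(-479) + 17 = 227525 + 17 = 227542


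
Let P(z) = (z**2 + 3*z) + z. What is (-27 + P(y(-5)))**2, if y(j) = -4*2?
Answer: 25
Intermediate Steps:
y(j) = -8
P(z) = z**2 + 4*z
(-27 + P(y(-5)))**2 = (-27 - 8*(4 - 8))**2 = (-27 - 8*(-4))**2 = (-27 + 32)**2 = 5**2 = 25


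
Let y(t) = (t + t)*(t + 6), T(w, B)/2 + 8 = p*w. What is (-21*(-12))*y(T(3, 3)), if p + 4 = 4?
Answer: 80640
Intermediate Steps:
p = 0 (p = -4 + 4 = 0)
T(w, B) = -16 (T(w, B) = -16 + 2*(0*w) = -16 + 2*0 = -16 + 0 = -16)
y(t) = 2*t*(6 + t) (y(t) = (2*t)*(6 + t) = 2*t*(6 + t))
(-21*(-12))*y(T(3, 3)) = (-21*(-12))*(2*(-16)*(6 - 16)) = 252*(2*(-16)*(-10)) = 252*320 = 80640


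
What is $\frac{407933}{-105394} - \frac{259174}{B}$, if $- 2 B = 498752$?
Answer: $- \frac{18603328813}{6570683536} \approx -2.8313$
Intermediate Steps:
$B = -249376$ ($B = \left(- \frac{1}{2}\right) 498752 = -249376$)
$\frac{407933}{-105394} - \frac{259174}{B} = \frac{407933}{-105394} - \frac{259174}{-249376} = 407933 \left(- \frac{1}{105394}\right) - - \frac{129587}{124688} = - \frac{407933}{105394} + \frac{129587}{124688} = - \frac{18603328813}{6570683536}$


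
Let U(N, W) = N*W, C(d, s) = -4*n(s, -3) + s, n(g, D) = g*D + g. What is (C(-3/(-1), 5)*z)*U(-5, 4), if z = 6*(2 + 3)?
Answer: -27000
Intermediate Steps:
n(g, D) = g + D*g (n(g, D) = D*g + g = g + D*g)
C(d, s) = 9*s (C(d, s) = -4*s*(1 - 3) + s = -4*s*(-2) + s = -(-8)*s + s = 8*s + s = 9*s)
z = 30 (z = 6*5 = 30)
(C(-3/(-1), 5)*z)*U(-5, 4) = ((9*5)*30)*(-5*4) = (45*30)*(-20) = 1350*(-20) = -27000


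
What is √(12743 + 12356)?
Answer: √25099 ≈ 158.43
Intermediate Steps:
√(12743 + 12356) = √25099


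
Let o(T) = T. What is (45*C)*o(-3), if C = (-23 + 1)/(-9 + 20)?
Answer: 270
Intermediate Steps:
C = -2 (C = -22/11 = -22*1/11 = -2)
(45*C)*o(-3) = (45*(-2))*(-3) = -90*(-3) = 270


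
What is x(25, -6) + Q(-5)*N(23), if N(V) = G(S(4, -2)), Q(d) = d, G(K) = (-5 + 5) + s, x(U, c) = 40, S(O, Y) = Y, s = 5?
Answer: 15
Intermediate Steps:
G(K) = 5 (G(K) = (-5 + 5) + 5 = 0 + 5 = 5)
N(V) = 5
x(25, -6) + Q(-5)*N(23) = 40 - 5*5 = 40 - 25 = 15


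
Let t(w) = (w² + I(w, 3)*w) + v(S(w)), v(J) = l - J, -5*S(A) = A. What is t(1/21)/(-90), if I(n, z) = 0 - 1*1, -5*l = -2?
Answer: -803/198450 ≈ -0.0040464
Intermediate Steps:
l = ⅖ (l = -⅕*(-2) = ⅖ ≈ 0.40000)
I(n, z) = -1 (I(n, z) = 0 - 1 = -1)
S(A) = -A/5
v(J) = ⅖ - J
t(w) = ⅖ + w² - 4*w/5 (t(w) = (w² - w) + (⅖ - (-1)*w/5) = (w² - w) + (⅖ + w/5) = ⅖ + w² - 4*w/5)
t(1/21)/(-90) = (⅖ + (1/21)² - ⅘/21)/(-90) = (⅖ + (1/21)² - ⅘*1/21)*(-1/90) = (⅖ + 1/441 - 4/105)*(-1/90) = (803/2205)*(-1/90) = -803/198450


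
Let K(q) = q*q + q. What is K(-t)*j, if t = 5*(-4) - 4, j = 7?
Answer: 4200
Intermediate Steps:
t = -24 (t = -20 - 4 = -24)
K(q) = q + q² (K(q) = q² + q = q + q²)
K(-t)*j = ((-1*(-24))*(1 - 1*(-24)))*7 = (24*(1 + 24))*7 = (24*25)*7 = 600*7 = 4200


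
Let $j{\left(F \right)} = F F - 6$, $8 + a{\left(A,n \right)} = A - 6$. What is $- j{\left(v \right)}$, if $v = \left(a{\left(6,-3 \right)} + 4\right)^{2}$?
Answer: $-250$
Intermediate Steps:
$a{\left(A,n \right)} = -14 + A$ ($a{\left(A,n \right)} = -8 + \left(A - 6\right) = -8 + \left(-6 + A\right) = -14 + A$)
$v = 16$ ($v = \left(\left(-14 + 6\right) + 4\right)^{2} = \left(-8 + 4\right)^{2} = \left(-4\right)^{2} = 16$)
$j{\left(F \right)} = -6 + F^{2}$ ($j{\left(F \right)} = F^{2} - 6 = -6 + F^{2}$)
$- j{\left(v \right)} = - (-6 + 16^{2}) = - (-6 + 256) = \left(-1\right) 250 = -250$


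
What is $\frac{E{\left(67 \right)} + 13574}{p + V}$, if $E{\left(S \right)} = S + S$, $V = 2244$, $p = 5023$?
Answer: $\frac{13708}{7267} \approx 1.8863$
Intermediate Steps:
$E{\left(S \right)} = 2 S$
$\frac{E{\left(67 \right)} + 13574}{p + V} = \frac{2 \cdot 67 + 13574}{5023 + 2244} = \frac{134 + 13574}{7267} = 13708 \cdot \frac{1}{7267} = \frac{13708}{7267}$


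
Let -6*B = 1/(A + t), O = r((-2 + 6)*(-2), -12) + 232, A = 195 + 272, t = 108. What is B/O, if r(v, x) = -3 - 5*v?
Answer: -1/928050 ≈ -1.0775e-6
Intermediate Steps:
A = 467
O = 269 (O = (-3 - 5*(-2 + 6)*(-2)) + 232 = (-3 - 20*(-2)) + 232 = (-3 - 5*(-8)) + 232 = (-3 + 40) + 232 = 37 + 232 = 269)
B = -1/3450 (B = -1/(6*(467 + 108)) = -1/6/575 = -1/6*1/575 = -1/3450 ≈ -0.00028986)
B/O = -1/3450/269 = -1/3450*1/269 = -1/928050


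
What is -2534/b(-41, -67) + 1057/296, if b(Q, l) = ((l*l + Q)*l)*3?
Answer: 59109925/16539888 ≈ 3.5738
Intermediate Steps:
b(Q, l) = 3*l*(Q + l²) (b(Q, l) = ((l² + Q)*l)*3 = ((Q + l²)*l)*3 = (l*(Q + l²))*3 = 3*l*(Q + l²))
-2534/b(-41, -67) + 1057/296 = -2534*(-1/(201*(-41 + (-67)²))) + 1057/296 = -2534*(-1/(201*(-41 + 4489))) + 1057*(1/296) = -2534/(3*(-67)*4448) + 1057/296 = -2534/(-894048) + 1057/296 = -2534*(-1/894048) + 1057/296 = 1267/447024 + 1057/296 = 59109925/16539888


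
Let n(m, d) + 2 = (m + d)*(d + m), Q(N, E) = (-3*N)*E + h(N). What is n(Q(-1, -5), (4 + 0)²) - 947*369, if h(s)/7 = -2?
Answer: -349276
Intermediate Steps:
h(s) = -14 (h(s) = 7*(-2) = -14)
Q(N, E) = -14 - 3*E*N (Q(N, E) = (-3*N)*E - 14 = -3*E*N - 14 = -14 - 3*E*N)
n(m, d) = -2 + (d + m)² (n(m, d) = -2 + (m + d)*(d + m) = -2 + (d + m)*(d + m) = -2 + (d + m)²)
n(Q(-1, -5), (4 + 0)²) - 947*369 = (-2 + ((4 + 0)² + (-14 - 3*(-5)*(-1)))²) - 947*369 = (-2 + (4² + (-14 - 15))²) - 349443 = (-2 + (16 - 29)²) - 349443 = (-2 + (-13)²) - 349443 = (-2 + 169) - 349443 = 167 - 349443 = -349276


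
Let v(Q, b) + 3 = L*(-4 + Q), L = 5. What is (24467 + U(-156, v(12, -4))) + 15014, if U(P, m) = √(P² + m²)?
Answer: 39481 + √25705 ≈ 39641.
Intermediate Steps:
v(Q, b) = -23 + 5*Q (v(Q, b) = -3 + 5*(-4 + Q) = -3 + (-20 + 5*Q) = -23 + 5*Q)
(24467 + U(-156, v(12, -4))) + 15014 = (24467 + √((-156)² + (-23 + 5*12)²)) + 15014 = (24467 + √(24336 + (-23 + 60)²)) + 15014 = (24467 + √(24336 + 37²)) + 15014 = (24467 + √(24336 + 1369)) + 15014 = (24467 + √25705) + 15014 = 39481 + √25705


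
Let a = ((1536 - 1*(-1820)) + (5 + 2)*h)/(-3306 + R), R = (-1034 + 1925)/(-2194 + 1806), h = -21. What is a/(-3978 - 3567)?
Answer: 1245092/9684905355 ≈ 0.00012856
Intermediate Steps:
R = -891/388 (R = 891/(-388) = 891*(-1/388) = -891/388 ≈ -2.2964)
a = -1245092/1283619 (a = ((1536 - 1*(-1820)) + (5 + 2)*(-21))/(-3306 - 891/388) = ((1536 + 1820) + 7*(-21))/(-1283619/388) = (3356 - 147)*(-388/1283619) = 3209*(-388/1283619) = -1245092/1283619 ≈ -0.96999)
a/(-3978 - 3567) = -1245092/(1283619*(-3978 - 3567)) = -1245092/1283619/(-7545) = -1245092/1283619*(-1/7545) = 1245092/9684905355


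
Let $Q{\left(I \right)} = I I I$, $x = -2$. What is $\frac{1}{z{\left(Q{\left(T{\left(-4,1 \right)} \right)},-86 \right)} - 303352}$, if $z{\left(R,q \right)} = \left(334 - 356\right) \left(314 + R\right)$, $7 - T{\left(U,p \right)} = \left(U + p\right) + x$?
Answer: $- \frac{1}{348276} \approx -2.8713 \cdot 10^{-6}$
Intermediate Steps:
$T{\left(U,p \right)} = 9 - U - p$ ($T{\left(U,p \right)} = 7 - \left(\left(U + p\right) - 2\right) = 7 - \left(-2 + U + p\right) = 9 - U - p$)
$Q{\left(I \right)} = I^{3}$ ($Q{\left(I \right)} = I^{2} I = I^{3}$)
$z{\left(R,q \right)} = -6908 - 22 R$ ($z{\left(R,q \right)} = - 22 \left(314 + R\right) = -6908 - 22 R$)
$\frac{1}{z{\left(Q{\left(T{\left(-4,1 \right)} \right)},-86 \right)} - 303352} = \frac{1}{\left(-6908 - 22 \left(9 - -4 - 1\right)^{3}\right) - 303352} = \frac{1}{\left(-6908 - 22 \left(9 + 4 - 1\right)^{3}\right) - 303352} = \frac{1}{\left(-6908 - 22 \cdot 12^{3}\right) - 303352} = \frac{1}{\left(-6908 - 38016\right) - 303352} = \frac{1}{-44924 - 303352} = \frac{1}{-348276} = - \frac{1}{348276}$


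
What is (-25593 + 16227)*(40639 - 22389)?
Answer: -170929500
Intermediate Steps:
(-25593 + 16227)*(40639 - 22389) = -9366*18250 = -170929500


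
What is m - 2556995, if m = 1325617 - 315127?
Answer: -1546505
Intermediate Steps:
m = 1010490
m - 2556995 = 1010490 - 2556995 = -1546505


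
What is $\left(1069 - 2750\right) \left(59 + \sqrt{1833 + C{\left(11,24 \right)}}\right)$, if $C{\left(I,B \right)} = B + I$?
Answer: $-99179 - 3362 \sqrt{467} \approx -1.7183 \cdot 10^{5}$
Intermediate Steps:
$\left(1069 - 2750\right) \left(59 + \sqrt{1833 + C{\left(11,24 \right)}}\right) = \left(1069 - 2750\right) \left(59 + \sqrt{1833 + \left(24 + 11\right)}\right) = - 1681 \left(59 + \sqrt{1833 + 35}\right) = - 1681 \left(59 + \sqrt{1868}\right) = - 1681 \left(59 + 2 \sqrt{467}\right) = -99179 - 3362 \sqrt{467}$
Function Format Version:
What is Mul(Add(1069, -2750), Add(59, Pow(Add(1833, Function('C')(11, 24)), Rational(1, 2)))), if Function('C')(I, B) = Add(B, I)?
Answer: Add(-99179, Mul(-3362, Pow(467, Rational(1, 2)))) ≈ -1.7183e+5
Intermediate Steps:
Mul(Add(1069, -2750), Add(59, Pow(Add(1833, Function('C')(11, 24)), Rational(1, 2)))) = Mul(Add(1069, -2750), Add(59, Pow(Add(1833, Add(24, 11)), Rational(1, 2)))) = Mul(-1681, Add(59, Pow(Add(1833, 35), Rational(1, 2)))) = Mul(-1681, Add(59, Pow(1868, Rational(1, 2)))) = Mul(-1681, Add(59, Mul(2, Pow(467, Rational(1, 2))))) = Add(-99179, Mul(-3362, Pow(467, Rational(1, 2))))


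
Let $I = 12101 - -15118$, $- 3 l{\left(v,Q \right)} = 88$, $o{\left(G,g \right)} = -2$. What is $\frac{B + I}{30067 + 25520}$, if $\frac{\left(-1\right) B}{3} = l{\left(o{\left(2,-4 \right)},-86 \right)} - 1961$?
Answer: $\frac{33190}{55587} \approx 0.59708$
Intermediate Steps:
$l{\left(v,Q \right)} = - \frac{88}{3}$ ($l{\left(v,Q \right)} = \left(- \frac{1}{3}\right) 88 = - \frac{88}{3}$)
$B = 5971$ ($B = - 3 \left(- \frac{88}{3} - 1961\right) = \left(-3\right) \left(- \frac{5971}{3}\right) = 5971$)
$I = 27219$ ($I = 12101 + 15118 = 27219$)
$\frac{B + I}{30067 + 25520} = \frac{5971 + 27219}{30067 + 25520} = \frac{33190}{55587}$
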